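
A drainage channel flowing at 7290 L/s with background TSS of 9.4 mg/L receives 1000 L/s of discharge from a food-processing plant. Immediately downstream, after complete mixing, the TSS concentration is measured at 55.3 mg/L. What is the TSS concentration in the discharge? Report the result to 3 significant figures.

390 mg/L

Mass balance: 7290·9.400 + 1000·Cₑ = 8290·55.30
→ Cₑ = (8290·55.30 − 7290·9.400) / 1000 = 389.9 mg/L.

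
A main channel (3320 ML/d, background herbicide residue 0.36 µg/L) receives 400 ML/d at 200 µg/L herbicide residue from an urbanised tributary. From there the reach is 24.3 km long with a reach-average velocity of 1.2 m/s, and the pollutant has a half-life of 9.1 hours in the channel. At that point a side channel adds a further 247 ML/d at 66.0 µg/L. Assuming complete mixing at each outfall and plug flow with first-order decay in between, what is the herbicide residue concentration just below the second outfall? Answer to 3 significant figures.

After mixing, C = (3320·0.3600 + 400.0·200.0) / 3720 = 81200/3720 = 21.83 µg/L; combined flow 3720 ML/d.
Travel time t = 24.3·1000 / 1.2 = 20250 s = 5.625 h.
Half-life 9.1 h → k = ln 2 / 9.1 = 0.07617 h⁻¹ = 1.828 d⁻¹.
Decay over the reach: 21.83·exp(−kt) = 21.83·0.6515 = 14.22 µg/L.
At the second outfall, C = (3720·14.22 + 247.0·66.00) / (3720 + 247.0) = 17.44 µg/L.

17.4 µg/L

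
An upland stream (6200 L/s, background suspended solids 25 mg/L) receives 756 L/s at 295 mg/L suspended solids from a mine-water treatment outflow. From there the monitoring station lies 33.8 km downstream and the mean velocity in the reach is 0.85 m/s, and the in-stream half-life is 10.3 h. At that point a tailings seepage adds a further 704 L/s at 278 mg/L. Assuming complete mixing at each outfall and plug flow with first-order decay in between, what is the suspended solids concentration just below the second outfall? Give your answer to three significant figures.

After mixing, C = (6200·25.00 + 756.0·295.0) / 6956 = 378000/6956 = 54.34 mg/L; combined flow 6956 L/s.
Travel time t = 33.8·1000 / 0.85 = 39760 s = 11.05 h.
Half-life 10.3 h → k = ln 2 / 10.3 = 0.06730 h⁻¹ = 1.615 d⁻¹.
Applying C = C₀e^(−kt): 54.34 × 0.4755 = 25.84 mg/L.
Second outfall: C = (6956·25.84 + 704.0·278.0)/7660 = 49.02 mg/L.

49.0 mg/L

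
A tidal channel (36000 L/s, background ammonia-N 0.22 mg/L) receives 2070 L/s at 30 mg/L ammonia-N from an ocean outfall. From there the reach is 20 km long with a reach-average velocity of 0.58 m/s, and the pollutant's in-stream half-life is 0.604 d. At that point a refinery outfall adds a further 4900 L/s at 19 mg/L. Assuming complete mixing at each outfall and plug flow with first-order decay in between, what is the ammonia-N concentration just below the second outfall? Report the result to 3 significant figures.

After mixing, C = (36000·0.2200 + 2070·30.00) / 38070 = 70020/38070 = 1.839 mg/L; combined flow 38070 L/s.
Travel time t = 20·1000 / 0.58 = 34480 s = 9.579 h.
Half-life 0.604 d → k = ln 2 / 0.604 = 1.148 d⁻¹.
Applying C = C₀e^(−kt): 1.839 × 0.6325 = 1.163 mg/L.
At the second outfall, C = (38070·1.163 + 4900·19.00) / (38070 + 4900) = 3.197 mg/L.

3.20 mg/L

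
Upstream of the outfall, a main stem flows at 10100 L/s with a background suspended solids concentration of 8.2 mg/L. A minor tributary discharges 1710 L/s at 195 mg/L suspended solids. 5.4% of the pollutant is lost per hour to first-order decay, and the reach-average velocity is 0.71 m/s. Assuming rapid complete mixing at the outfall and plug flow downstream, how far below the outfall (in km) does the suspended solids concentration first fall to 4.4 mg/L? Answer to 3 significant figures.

Mass balance: C = (10100·8.200 + 1710·195.0) / 11810 = 416300/11810 = 35.25 mg/L.
5.4%/h lost → k = −ln(1 − 0.054) = 0.05551 h⁻¹.
Set 35.25·exp(−k·t) = 4.4 → t = ln(35.25/4.4)/k = 134900 s = 37.48 h.
Distance = v·t = 0.71·134900 = 95810 m = 95.81 km.

95.8 km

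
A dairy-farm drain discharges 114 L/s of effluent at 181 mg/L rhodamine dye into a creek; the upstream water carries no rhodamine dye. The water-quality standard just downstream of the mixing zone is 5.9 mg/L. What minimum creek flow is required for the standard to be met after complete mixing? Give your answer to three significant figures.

3380 L/s

Set C_mix = 5.9: (Q·0 + 114.0·181.0) / (Q + 114.0) = 5.9
→ Q = 114.0·(181.0 − 5.9)/(5.9 − 0) = 3383 L/s.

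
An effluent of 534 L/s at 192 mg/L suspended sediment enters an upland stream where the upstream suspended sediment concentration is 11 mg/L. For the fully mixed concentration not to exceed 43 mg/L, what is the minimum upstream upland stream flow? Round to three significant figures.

2490 L/s

Set C_mix = 43: (Q·11.00 + 534.0·192.0) / (Q + 534.0) = 43
→ Q = 534.0·(192.0 − 43)/(43 − 11.00) = 2486 L/s.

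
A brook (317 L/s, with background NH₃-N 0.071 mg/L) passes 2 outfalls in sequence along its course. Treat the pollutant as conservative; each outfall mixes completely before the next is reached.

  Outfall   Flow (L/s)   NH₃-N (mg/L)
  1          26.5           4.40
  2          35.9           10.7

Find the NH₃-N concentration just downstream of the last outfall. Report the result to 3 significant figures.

1.38 mg/L

Below outfall 1: Q → 343.5 L/s, C = (317.0·0.07100 + 26.50·4.400)/343.5 = 0.4050 mg/L.
Below outfall 2: Q → 379.4 L/s, C = (343.5·0.4050 + 35.90·10.70)/379.4 = 1.379 mg/L.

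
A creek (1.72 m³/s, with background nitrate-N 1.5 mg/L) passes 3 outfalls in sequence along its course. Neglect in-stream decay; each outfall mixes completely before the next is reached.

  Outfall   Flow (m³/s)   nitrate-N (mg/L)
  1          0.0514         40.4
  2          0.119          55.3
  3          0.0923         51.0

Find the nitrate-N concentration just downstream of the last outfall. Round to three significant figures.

Outfall 1: combined Q = 1.771 m³/s; C = (1.720·1.500 + 0.05140·40.40)/1.771 = 2.629 mg/L.
Outfall 2: combined Q = 1.890 m³/s; C = (1.771·2.629 + 0.1190·55.30)/1.890 = 5.944 mg/L.
Outfall 3: combined Q = 1.983 m³/s; C = (1.890·5.944 + 0.09230·51.00)/1.983 = 8.042 mg/L.

8.04 mg/L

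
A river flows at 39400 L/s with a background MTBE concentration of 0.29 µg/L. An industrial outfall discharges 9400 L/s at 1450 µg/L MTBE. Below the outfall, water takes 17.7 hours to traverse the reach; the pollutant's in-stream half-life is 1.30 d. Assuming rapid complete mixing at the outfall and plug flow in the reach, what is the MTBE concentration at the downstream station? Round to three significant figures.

Mixed concentration C = ΣQC/ΣQ = (39400·0.2900 + 9400·1450) / 48800 = 13640000/48800 = 279.5 µg/L.
Half-life 1.30 d → k = ln 2 / 1.30 = 0.5332 d⁻¹.
Applying C = C₀e^(−kt): 279.5 × 0.6749 = 188.7 µg/L.

189 µg/L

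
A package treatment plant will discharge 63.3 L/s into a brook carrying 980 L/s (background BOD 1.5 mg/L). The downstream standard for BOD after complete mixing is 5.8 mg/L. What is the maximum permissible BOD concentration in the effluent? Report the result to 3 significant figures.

At the limit, (Qr·Cr + Qe·Cₑ)/(Qr + Qe) = 5.8:
Cₑ = (1043·5.8 − 980.0·1.500) / 63.30 = 72.37 mg/L.

72.4 mg/L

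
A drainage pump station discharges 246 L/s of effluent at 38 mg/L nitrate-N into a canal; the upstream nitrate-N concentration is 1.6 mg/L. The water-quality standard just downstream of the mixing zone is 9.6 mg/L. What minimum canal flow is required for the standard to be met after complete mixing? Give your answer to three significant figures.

Set C_mix = 9.6: (Q·1.600 + 246.0·38.00) / (Q + 246.0) = 9.6
→ Q = 246.0·(38.00 − 9.6)/(9.6 − 1.600) = 873.3 L/s.

873 L/s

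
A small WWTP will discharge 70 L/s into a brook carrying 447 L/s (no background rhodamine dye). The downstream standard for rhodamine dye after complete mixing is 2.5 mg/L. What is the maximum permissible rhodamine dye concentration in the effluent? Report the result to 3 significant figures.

18.5 mg/L

At the limit, (Qr·Cr + Qe·Cₑ)/(Qr + Qe) = 2.5:
Cₑ = (517.0·2.5 − 447.0·0) / 70.00 = 18.46 mg/L.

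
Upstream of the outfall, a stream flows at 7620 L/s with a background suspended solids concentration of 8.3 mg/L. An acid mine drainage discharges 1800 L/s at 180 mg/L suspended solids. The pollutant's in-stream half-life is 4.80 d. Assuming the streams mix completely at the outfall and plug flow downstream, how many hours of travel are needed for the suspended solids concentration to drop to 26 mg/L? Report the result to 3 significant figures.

76.1 h

After mixing, C = (7620·8.300 + 1800·180.0) / 9420 = 387200/9420 = 41.11 mg/L.
Half-life 4.80 d → k = ln 2 / 4.80 = 0.1444 d⁻¹.
41.11·exp(−k·t) = 26 → t = ln(41.11/26)/k = 274100 s = 76.14 h.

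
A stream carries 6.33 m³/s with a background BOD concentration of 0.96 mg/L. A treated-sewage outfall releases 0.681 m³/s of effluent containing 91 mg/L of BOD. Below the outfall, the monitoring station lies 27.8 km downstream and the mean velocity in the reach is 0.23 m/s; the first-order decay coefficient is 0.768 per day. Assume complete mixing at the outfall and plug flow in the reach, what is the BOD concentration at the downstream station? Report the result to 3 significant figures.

3.31 mg/L

Mixed concentration C = ΣQC/ΣQ = (6.330·0.9600 + 0.6810·91.00) / 7.011 = 68.05/7.011 = 9.706 mg/L.
Travel time t = 27.8·1000 / 0.23 = 120900 s = 33.57 h.
Decay over the reach: 9.706·exp(−kt) = 9.706·0.3415 = 3.315 mg/L.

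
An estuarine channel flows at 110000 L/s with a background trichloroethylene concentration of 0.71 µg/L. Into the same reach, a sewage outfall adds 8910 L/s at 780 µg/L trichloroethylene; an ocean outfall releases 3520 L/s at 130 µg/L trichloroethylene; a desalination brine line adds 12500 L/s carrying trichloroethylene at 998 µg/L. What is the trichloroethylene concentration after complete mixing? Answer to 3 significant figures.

Mass balance: C = (110000·0.7100 + 8910·780.0 + 3520·130.0 + 12500·998.0) / 134900 = 19960000/134900 = 147.9 µg/L.

148 µg/L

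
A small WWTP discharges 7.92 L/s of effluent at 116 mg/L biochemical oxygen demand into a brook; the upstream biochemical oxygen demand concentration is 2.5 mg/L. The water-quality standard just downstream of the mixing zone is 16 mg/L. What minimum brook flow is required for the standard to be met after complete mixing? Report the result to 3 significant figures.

Set C_mix = 16: (Q·2.500 + 7.920·116.0) / (Q + 7.920) = 16
→ Q = 7.920·(116.0 − 16)/(16 − 2.500) = 58.67 L/s.

58.7 L/s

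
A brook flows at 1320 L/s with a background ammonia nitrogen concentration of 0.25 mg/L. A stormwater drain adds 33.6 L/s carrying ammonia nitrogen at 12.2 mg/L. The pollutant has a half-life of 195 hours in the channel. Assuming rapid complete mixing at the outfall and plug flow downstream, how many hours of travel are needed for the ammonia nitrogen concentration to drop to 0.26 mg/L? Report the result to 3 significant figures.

209 h

After mixing, C = (1320·0.2500 + 33.60·12.20) / 1354 = 739.9/1354 = 0.5466 mg/L.
Half-life 195 h → k = ln 2 / 195 = 0.003555 h⁻¹ = 0.08531 d⁻¹.
0.5466·exp(−k·t) = 0.26 → t = ln(0.5466/0.26)/k = 752600 s = 209.1 h.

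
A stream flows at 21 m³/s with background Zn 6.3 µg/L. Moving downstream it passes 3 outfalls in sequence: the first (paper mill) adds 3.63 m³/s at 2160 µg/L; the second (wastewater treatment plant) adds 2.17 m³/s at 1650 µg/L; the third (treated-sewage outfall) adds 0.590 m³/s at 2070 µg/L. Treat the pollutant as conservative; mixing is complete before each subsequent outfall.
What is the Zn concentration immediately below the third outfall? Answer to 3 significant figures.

Outfall 1: combined Q = 24.63 m³/s; C = (21.00·6.300 + 3.630·2160)/24.63 = 323.7 µg/L.
Outfall 2: combined Q = 26.80 m³/s; C = (24.63·323.7 + 2.170·1650)/26.80 = 431.1 µg/L.
Outfall 3: combined Q = 27.39 m³/s; C = (26.80·431.1 + 0.5900·2070)/27.39 = 466.4 µg/L.

466 µg/L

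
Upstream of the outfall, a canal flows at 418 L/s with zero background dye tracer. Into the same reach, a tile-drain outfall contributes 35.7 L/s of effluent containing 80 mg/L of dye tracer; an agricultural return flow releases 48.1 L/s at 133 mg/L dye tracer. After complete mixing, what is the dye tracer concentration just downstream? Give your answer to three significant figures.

Conservation of mass: C = (418.0·0 + 35.70·80.00 + 48.10·133.0) / 501.8 = 9253/501.8 = 18.44 mg/L.

18.4 mg/L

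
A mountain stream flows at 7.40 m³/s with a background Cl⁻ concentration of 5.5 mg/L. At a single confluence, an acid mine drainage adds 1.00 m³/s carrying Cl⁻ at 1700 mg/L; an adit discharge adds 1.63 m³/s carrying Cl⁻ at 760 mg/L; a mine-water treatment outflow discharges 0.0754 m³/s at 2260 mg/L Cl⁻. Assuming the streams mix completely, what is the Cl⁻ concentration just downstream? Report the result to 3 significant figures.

312 mg/L

Conservation of mass: C = (7.400·5.500 + 1.000·1700 + 1.630·760.0 + 0.07540·2260) / 10.11 = 3150/10.11 = 311.7 mg/L.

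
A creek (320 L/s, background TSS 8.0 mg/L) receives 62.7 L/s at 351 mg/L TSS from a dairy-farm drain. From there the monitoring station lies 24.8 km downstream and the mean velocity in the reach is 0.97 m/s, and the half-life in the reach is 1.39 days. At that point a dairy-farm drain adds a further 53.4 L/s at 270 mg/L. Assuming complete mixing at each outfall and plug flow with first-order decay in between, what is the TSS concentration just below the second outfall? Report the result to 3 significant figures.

81.7 mg/L

After mixing, C = (320.0·8.000 + 62.70·351.0) / 382.7 = 24570/382.7 = 64.20 mg/L; combined flow 382.7 L/s.
Travel time t = 24.8·1000 / 0.97 = 25570 s = 7.102 h.
Half-life 1.39 d → k = ln 2 / 1.39 = 0.4987 d⁻¹.
Decay over the reach: 64.20·exp(−kt) = 64.20·0.8628 = 55.39 mg/L.
At the second outfall, C = (382.7·55.39 + 53.40·270.0) / (382.7 + 53.40) = 81.67 mg/L.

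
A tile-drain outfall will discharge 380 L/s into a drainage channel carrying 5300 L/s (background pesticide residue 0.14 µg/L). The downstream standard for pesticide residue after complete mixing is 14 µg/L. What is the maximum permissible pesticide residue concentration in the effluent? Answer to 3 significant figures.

207 µg/L

At the limit, (Qr·Cr + Qe·Cₑ)/(Qr + Qe) = 14:
Cₑ = (5680·14 − 5300·0.1400) / 380.0 = 207.3 µg/L.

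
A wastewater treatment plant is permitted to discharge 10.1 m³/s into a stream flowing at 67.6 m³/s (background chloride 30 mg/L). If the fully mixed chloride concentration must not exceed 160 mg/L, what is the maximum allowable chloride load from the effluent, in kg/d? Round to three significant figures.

Mass balance at the limit: 67.60·30.00 + 10.10·Cₑ = 77.70·160 → Cₑ = 1030 mg/L.
Load = 10.10 m³/s × 1030 g/m³ × 86 400 s/d = 898900 kg/d.

899000 kg/d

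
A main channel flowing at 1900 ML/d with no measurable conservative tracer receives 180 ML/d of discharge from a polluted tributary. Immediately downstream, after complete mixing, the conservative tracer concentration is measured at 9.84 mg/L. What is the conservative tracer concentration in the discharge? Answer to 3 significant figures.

114 mg/L

Mass balance: 1900·0 + 180.0·Cₑ = 2080·9.840
→ Cₑ = (2080·9.840 − 1900·0) / 180.0 = 113.7 mg/L.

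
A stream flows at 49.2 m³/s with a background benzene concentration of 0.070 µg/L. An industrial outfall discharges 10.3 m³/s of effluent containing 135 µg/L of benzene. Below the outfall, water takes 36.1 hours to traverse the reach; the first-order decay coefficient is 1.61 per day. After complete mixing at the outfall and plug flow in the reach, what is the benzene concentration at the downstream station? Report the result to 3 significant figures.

After mixing, C = (49.20·0.07000 + 10.30·135.0) / 59.50 = 1394/59.50 = 23.43 µg/L.
Decay over the reach: 23.43·exp(−kt) = 23.43·0.08877 = 2.080 µg/L.

2.08 µg/L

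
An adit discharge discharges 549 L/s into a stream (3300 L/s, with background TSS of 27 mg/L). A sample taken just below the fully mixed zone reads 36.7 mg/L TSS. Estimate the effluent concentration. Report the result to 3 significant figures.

Mass balance: 3300·27.00 + 549.0·Cₑ = 3849·36.70
→ Cₑ = (3849·36.70 − 3300·27.00) / 549.0 = 95.01 mg/L.

95.0 mg/L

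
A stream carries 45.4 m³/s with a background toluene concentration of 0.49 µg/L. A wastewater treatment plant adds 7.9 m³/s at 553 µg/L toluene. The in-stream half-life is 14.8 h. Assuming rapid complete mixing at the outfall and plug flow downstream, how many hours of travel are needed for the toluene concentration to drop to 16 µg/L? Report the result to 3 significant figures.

35.0 h

Mass balance: C = (45.40·0.4900 + 7.900·553.0) / 53.30 = 4391/53.30 = 82.38 µg/L.
Half-life 14.8 h → k = ln 2 / 14.8 = 0.04683 h⁻¹ = 1.124 d⁻¹.
82.38·exp(−k·t) = 16 → t = ln(82.38/16)/k = 126000 s = 34.99 h.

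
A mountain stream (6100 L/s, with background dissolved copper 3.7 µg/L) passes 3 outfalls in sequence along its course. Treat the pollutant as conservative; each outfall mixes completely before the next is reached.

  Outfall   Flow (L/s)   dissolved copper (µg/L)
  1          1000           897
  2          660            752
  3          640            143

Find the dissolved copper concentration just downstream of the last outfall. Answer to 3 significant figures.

Outfall 1: combined Q = 7100 L/s; C = (6100·3.700 + 1000·897.0)/7100 = 129.5 µg/L.
Outfall 2: combined Q = 7760 L/s; C = (7100·129.5 + 660.0·752.0)/7760 = 182.5 µg/L.
Outfall 3: combined Q = 8400 L/s; C = (7760·182.5 + 640.0·143.0)/8400 = 179.5 µg/L.

179 µg/L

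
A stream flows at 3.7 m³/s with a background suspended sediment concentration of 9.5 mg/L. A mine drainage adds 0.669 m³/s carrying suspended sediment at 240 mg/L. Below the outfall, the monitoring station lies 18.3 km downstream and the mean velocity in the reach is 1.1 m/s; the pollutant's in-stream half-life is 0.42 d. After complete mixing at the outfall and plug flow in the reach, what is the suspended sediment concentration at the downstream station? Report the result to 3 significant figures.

32.6 mg/L

Conservation of mass: C = (3.700·9.500 + 0.6690·240.0) / 4.369 = 195.7/4.369 = 44.80 mg/L.
Travel time t = 18.3·1000 / 1.1 = 16640 s = 4.621 h.
Half-life 0.42 d → k = ln 2 / 0.42 = 1.650 d⁻¹.
After decay, C = 44.80 × e^(−kt) = 44.80 × 0.7278 = 32.60 mg/L.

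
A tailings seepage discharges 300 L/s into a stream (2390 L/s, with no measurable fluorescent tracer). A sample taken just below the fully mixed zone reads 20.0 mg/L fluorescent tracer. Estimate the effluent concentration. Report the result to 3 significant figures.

179 mg/L

Mass balance: 2390·0 + 300.0·Cₑ = 2690·20.00
→ Cₑ = (2690·20.00 − 2390·0) / 300.0 = 179.3 mg/L.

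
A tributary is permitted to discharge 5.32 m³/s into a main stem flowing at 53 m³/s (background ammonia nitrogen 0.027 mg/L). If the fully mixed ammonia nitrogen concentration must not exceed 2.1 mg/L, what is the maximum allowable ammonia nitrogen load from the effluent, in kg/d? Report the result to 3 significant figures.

10500 kg/d

Mass balance at the limit: 53.00·0.02700 + 5.320·Cₑ = 58.32·2.1 → Cₑ = 22.75 mg/L.
Load = 5.320 m³/s × 22.75 g/m³ × 86 400 s/d = 10460 kg/d.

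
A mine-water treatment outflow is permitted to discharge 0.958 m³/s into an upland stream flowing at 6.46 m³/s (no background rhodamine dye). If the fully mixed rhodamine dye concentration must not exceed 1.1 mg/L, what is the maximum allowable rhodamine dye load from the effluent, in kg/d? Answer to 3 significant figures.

705 kg/d

Mass balance at the limit: 6.460·0 + 0.9580·Cₑ = 7.418·1.1 → Cₑ = 8.518 mg/L.
Load = 0.9580 m³/s × 8.518 g/m³ × 86 400 s/d = 705.0 kg/d.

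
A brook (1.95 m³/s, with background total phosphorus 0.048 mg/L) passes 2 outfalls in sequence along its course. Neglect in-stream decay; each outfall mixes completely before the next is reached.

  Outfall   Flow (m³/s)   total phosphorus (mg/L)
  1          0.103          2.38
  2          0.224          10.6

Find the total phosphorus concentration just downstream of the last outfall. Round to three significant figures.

1.19 mg/L

Outfall 1: combined Q = 2.053 m³/s; C = (1.950·0.04800 + 0.1030·2.380)/2.053 = 0.1650 mg/L.
Outfall 2: combined Q = 2.277 m³/s; C = (2.053·0.1650 + 0.2240·10.60)/2.277 = 1.192 mg/L.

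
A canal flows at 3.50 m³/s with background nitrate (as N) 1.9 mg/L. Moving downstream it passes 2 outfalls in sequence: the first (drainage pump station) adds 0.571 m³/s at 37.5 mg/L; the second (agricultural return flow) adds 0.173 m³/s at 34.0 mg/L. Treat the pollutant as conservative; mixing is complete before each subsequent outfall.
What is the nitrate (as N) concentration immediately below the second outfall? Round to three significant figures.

8.00 mg/L

Below outfall 1: Q → 4.071 m³/s, C = (3.500·1.900 + 0.5710·37.50)/4.071 = 6.893 mg/L.
Below outfall 2: Q → 4.244 m³/s, C = (4.071·6.893 + 0.1730·34.00)/4.244 = 7.998 mg/L.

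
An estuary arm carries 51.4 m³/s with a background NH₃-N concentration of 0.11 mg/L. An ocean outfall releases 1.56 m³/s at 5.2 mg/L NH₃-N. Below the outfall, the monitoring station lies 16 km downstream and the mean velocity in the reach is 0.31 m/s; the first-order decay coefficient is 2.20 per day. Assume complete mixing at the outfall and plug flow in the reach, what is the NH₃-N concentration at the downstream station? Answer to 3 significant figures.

0.0698 mg/L

After mixing, C = (51.40·0.1100 + 1.560·5.200) / 52.96 = 13.77/52.96 = 0.2599 mg/L.
Travel time t = 16·1000 / 0.31 = 51610 s = 14.34 h.
Applying C = C₀e^(−kt): 0.2599 × 0.2687 = 0.06984 mg/L.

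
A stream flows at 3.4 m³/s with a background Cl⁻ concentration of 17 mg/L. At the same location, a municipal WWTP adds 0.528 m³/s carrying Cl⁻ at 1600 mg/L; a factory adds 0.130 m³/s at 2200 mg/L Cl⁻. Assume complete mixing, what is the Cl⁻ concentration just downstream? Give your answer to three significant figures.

Conservation of mass: C = (3.400·17.00 + 0.5280·1600 + 0.1300·2200) / 4.058 = 1189/4.058 = 292.9 mg/L.

293 mg/L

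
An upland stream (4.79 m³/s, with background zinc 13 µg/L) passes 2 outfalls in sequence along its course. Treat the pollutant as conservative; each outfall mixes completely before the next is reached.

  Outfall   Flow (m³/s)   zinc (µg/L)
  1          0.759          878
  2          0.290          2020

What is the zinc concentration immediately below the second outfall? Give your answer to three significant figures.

Below outfall 1: Q → 5.549 m³/s, C = (4.790·13.00 + 0.7590·878.0)/5.549 = 131.3 µg/L.
Below outfall 2: Q → 5.839 m³/s, C = (5.549·131.3 + 0.2900·2020)/5.839 = 225.1 µg/L.

225 µg/L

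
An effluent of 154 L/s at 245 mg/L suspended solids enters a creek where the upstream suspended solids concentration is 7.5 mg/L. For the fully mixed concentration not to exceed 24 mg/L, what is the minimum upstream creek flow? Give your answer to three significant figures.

2060 L/s

Set C_mix = 24: (Q·7.500 + 154.0·245.0) / (Q + 154.0) = 24
→ Q = 154.0·(245.0 − 24)/(24 − 7.500) = 2063 L/s.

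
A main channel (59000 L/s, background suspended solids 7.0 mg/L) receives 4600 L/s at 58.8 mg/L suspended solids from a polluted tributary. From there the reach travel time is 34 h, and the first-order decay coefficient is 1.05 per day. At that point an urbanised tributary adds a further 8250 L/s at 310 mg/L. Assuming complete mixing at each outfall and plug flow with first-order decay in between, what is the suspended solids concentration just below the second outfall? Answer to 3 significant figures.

37.7 mg/L

Mass balance: C = (59000·7.000 + 4600·58.80) / 63600 = 683500/63600 = 10.75 mg/L; combined flow 63600 L/s.
Applying C = C₀e^(−kt): 10.75 × 0.2259 = 2.428 mg/L.
At the second outfall, C = (63600·2.428 + 8250·310.0) / (63600 + 8250) = 37.74 mg/L.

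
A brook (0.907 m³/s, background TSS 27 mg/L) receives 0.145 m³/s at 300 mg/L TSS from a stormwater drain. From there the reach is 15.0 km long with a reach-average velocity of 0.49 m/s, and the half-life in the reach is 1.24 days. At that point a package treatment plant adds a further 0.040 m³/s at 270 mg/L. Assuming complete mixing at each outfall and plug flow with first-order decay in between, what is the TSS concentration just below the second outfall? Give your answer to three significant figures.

Flow-weighted average: C = (0.9070·27.00 + 0.1450·300.0) / 1.052 = 67.99/1.052 = 64.63 mg/L; combined flow 1.052 m³/s.
Travel time t = 15.0·1000 / 0.49 = 30610 s = 8.503 h.
Half-life 1.24 d → k = ln 2 / 1.24 = 0.5590 d⁻¹.
Decay over the reach: 64.63·exp(−kt) = 64.63·0.8203 = 53.02 mg/L.
Second outfall: C = (1.052·53.02 + 0.04000·270.0)/1.092 = 60.96 mg/L.

61.0 mg/L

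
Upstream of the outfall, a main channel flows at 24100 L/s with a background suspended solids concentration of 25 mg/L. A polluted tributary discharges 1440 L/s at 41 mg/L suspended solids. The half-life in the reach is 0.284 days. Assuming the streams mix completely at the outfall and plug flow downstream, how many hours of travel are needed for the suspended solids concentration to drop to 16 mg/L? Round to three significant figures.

4.74 h

Flow-weighted average: C = (24100·25.00 + 1440·41.00) / 25540 = 661500/25540 = 25.90 mg/L.
Half-life 0.284 d → k = ln 2 / 0.284 = 2.441 d⁻¹.
25.90·exp(−k·t) = 16 → t = ln(25.90/16)/k = 17050 s = 4.737 h.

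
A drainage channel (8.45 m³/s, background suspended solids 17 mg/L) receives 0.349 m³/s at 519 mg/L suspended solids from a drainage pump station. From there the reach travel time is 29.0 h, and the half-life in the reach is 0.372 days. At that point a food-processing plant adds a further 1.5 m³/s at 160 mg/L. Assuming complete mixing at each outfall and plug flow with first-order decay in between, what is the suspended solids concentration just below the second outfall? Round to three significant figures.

26.6 mg/L

Mixed concentration C = ΣQC/ΣQ = (8.450·17.00 + 0.3490·519.0) / 8.799 = 324.8/8.799 = 36.91 mg/L; combined flow 8.799 m³/s.
Half-life 0.372 d → k = ln 2 / 0.372 = 1.863 d⁻¹.
First-order decay: C = 36.91·exp(−k·t) = 36.91·0.1052 = 3.885 mg/L.
Second outfall: C = (8.799·3.885 + 1.500·160.0)/10.30 = 26.62 mg/L.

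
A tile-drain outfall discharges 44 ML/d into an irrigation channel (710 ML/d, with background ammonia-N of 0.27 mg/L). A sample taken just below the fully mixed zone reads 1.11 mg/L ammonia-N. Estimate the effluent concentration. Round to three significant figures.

Mass balance: 710.0·0.2700 + 44.00·Cₑ = 754.0·1.110
→ Cₑ = (754.0·1.110 − 710.0·0.2700) / 44.00 = 14.66 mg/L.

14.7 mg/L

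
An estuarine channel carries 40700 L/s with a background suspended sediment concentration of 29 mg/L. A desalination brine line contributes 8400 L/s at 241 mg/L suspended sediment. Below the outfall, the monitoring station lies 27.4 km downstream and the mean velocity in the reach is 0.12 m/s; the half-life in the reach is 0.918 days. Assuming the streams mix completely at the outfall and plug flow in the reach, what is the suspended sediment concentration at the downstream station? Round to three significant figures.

Mass balance: C = (40700·29.00 + 8400·241.0) / 49100 = 3205000/49100 = 65.27 mg/L.
Travel time t = 27.4·1000 / 0.12 = 228300 s = 63.43 h.
Half-life 0.918 d → k = ln 2 / 0.918 = 0.7551 d⁻¹.
Decay over the reach: 65.27·exp(−kt) = 65.27·0.1360 = 8.874 mg/L.

8.87 mg/L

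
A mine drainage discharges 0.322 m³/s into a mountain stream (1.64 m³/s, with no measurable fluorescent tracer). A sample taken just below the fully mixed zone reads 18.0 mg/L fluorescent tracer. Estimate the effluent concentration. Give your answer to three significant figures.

Mass balance: 1.640·0 + 0.3220·Cₑ = 1.962·18.00
→ Cₑ = (1.962·18.00 − 1.640·0) / 0.3220 = 109.7 mg/L.

110 mg/L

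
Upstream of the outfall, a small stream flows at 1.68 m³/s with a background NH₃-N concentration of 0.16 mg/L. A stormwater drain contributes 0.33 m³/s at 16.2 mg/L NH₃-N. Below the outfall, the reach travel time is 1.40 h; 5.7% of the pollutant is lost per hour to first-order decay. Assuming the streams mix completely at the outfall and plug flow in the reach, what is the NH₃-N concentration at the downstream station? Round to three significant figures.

Flow-weighted average: C = (1.680·0.1600 + 0.3300·16.20) / 2.010 = 5.615/2.010 = 2.793 mg/L.
5.7%/h lost → k = −ln(1 − 0.057) = 0.05869 h⁻¹.
First-order decay: C = 2.793·exp(−k·t) = 2.793·0.9211 = 2.573 mg/L.

2.57 mg/L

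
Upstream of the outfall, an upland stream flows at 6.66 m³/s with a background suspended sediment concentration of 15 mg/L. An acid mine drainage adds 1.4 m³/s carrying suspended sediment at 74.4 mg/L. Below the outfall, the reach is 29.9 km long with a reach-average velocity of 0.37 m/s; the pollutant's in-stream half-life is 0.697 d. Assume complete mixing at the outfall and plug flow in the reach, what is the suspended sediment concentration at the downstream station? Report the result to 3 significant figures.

9.99 mg/L

Conservation of mass: C = (6.660·15.00 + 1.400·74.40) / 8.060 = 204.1/8.060 = 25.32 mg/L.
Travel time t = 29.9·1000 / 0.37 = 80810 s = 22.45 h.
Half-life 0.697 d → k = ln 2 / 0.697 = 0.9945 d⁻¹.
Decay over the reach: 25.32·exp(−kt) = 25.32·0.3945 = 9.988 mg/L.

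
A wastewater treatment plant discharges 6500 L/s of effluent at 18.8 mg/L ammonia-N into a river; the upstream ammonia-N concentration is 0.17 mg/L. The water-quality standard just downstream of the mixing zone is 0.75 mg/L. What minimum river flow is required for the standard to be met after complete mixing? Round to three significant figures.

202000 L/s

Set C_mix = 0.75: (Q·0.1700 + 6500·18.80) / (Q + 6500) = 0.75
→ Q = 6500·(18.80 − 0.75)/(0.75 − 0.1700) = 202300 L/s.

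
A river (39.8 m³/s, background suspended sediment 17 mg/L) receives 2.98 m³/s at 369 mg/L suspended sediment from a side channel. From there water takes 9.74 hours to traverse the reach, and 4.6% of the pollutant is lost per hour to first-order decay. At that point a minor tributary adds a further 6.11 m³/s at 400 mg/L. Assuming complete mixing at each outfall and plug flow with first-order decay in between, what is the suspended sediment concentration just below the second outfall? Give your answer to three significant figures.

73.0 mg/L

Mixed concentration C = ΣQC/ΣQ = (39.80·17.00 + 2.980·369.0) / 42.78 = 1776/42.78 = 41.52 mg/L; combined flow 42.78 m³/s.
4.6%/h lost → k = −ln(1 − 0.046) = 0.04709 h⁻¹.
After decay, C = 41.52 × e^(−kt) = 41.52 × 0.6321 = 26.25 mg/L.
Second outfall: C = (42.78·26.25 + 6.110·400.0)/48.89 = 72.96 mg/L.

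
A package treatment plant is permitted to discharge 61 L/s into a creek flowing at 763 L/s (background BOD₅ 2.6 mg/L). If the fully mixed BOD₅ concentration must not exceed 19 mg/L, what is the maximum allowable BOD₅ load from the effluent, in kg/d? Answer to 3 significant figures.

1180 kg/d

Mass balance at the limit: 763.0·2.600 + 61.00·Cₑ = 824.0·19 → Cₑ = 224.1 mg/L.
61.00 L/s = 0.06100 m³/s. Load = 0.06100 m³/s × 224.1 g/m³ × 86 400 s/d = 1181 kg/d.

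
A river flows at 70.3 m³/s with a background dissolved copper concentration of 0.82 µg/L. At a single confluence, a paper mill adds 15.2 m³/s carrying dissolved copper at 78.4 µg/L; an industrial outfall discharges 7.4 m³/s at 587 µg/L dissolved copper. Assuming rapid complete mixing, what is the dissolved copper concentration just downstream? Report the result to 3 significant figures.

60.2 µg/L

Mixed concentration C = ΣQC/ΣQ = (70.30·0.8200 + 15.20·78.40 + 7.400·587.0) / 92.90 = 5593/92.90 = 60.21 µg/L.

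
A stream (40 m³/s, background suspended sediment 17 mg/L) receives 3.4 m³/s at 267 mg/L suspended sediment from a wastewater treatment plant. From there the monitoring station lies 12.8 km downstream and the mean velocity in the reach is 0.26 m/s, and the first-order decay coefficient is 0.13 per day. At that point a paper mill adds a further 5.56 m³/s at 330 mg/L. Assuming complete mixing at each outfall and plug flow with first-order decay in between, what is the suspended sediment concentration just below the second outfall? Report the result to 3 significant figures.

After mixing, C = (40.00·17.00 + 3.400·267.0) / 43.40 = 1588/43.40 = 36.59 mg/L; combined flow 43.40 m³/s.
Travel time t = 12.8·1000 / 0.26 = 49230 s = 13.68 h.
First-order decay: C = 36.59·exp(−k·t) = 36.59·0.9286 = 33.97 mg/L.
Second outfall: C = (43.40·33.97 + 5.560·330.0)/48.96 = 67.59 mg/L.

67.6 mg/L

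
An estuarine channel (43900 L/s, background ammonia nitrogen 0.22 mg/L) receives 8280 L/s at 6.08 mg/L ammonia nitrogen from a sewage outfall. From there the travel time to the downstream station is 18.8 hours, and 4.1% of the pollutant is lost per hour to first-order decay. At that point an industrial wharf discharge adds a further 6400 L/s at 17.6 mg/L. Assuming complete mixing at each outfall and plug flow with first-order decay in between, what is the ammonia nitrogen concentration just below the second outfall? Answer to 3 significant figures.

2.39 mg/L

Conservation of mass: C = (43900·0.2200 + 8280·6.080) / 52180 = 60000/52180 = 1.150 mg/L; combined flow 52180 L/s.
4.1%/h lost → k = −ln(1 − 0.041) = 0.04186 h⁻¹.
Decay over the reach: 1.150·exp(−kt) = 1.150·0.4552 = 0.5234 mg/L.
Second outfall: C = (52180·0.5234 + 6400·17.60)/58580 = 2.389 mg/L.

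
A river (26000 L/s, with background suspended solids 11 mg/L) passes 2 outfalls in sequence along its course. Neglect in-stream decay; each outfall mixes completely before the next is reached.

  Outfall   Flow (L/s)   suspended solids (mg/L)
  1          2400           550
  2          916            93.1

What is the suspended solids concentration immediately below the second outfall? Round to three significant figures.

57.7 mg/L

Outfall 1: combined Q = 28400 L/s; C = (26000·11.00 + 2400·550.0)/28400 = 56.55 mg/L.
Outfall 2: combined Q = 29320 L/s; C = (28400·56.55 + 916.0·93.10)/29320 = 57.69 mg/L.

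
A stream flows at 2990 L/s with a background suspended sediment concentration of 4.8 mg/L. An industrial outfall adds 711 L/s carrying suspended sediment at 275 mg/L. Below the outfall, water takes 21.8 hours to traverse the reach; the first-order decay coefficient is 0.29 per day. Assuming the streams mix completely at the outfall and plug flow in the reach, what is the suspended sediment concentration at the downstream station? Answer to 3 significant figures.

43.6 mg/L

Flow-weighted average: C = (2990·4.800 + 711.0·275.0) / 3701 = 209900/3701 = 56.71 mg/L.
Decay over the reach: 56.71·exp(−kt) = 56.71·0.7684 = 43.58 mg/L.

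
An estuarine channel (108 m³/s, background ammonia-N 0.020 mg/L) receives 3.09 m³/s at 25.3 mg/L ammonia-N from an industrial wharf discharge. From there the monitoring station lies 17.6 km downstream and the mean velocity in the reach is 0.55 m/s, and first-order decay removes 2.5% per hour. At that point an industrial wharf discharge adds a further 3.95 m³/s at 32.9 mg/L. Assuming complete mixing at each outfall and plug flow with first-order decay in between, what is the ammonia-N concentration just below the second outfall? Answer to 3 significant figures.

Mixed concentration C = ΣQC/ΣQ = (108.0·0.02000 + 3.090·25.30) / 111.1 = 80.34/111.1 = 0.7232 mg/L; combined flow 111.1 m³/s.
Travel time t = 17.6·1000 / 0.55 = 32000 s = 8.889 h.
2.5%/h lost → k = −ln(1 − 0.025) = 0.02532 h⁻¹.
Applying C = C₀e^(−kt): 0.7232 × 0.7985 = 0.5774 mg/L.
Second outfall: C = (111.1·0.5774 + 3.950·32.90)/115.0 = 1.687 mg/L.

1.69 mg/L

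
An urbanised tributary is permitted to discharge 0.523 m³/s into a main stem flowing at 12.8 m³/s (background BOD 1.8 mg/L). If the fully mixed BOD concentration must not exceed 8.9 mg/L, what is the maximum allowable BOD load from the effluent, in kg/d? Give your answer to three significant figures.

Mass balance at the limit: 12.80·1.800 + 0.5230·Cₑ = 13.32·8.9 → Cₑ = 182.7 mg/L.
Load = 0.5230 m³/s × 182.7 g/m³ × 86 400 s/d = 8254 kg/d.

8250 kg/d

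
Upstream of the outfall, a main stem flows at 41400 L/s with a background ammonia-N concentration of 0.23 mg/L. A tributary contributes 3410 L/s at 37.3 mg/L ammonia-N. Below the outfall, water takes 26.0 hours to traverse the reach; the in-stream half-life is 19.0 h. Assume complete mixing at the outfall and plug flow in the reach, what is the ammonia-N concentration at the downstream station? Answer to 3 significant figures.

After mixing, C = (41400·0.2300 + 3410·37.30) / 44810 = 136700/44810 = 3.051 mg/L.
Half-life 19.0 h → k = ln 2 / 19.0 = 0.03648 h⁻¹ = 0.8756 d⁻¹.
First-order decay: C = 3.051·exp(−k·t) = 3.051·0.3873 = 1.182 mg/L.

1.18 mg/L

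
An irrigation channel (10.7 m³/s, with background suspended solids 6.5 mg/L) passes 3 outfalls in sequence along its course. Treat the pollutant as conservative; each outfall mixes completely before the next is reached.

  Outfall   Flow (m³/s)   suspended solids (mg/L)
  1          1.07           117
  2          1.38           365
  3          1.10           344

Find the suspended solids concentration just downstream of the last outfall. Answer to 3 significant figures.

75.6 mg/L

After outfall 1: Q = 10.70 + 1.070 = 11.77 m³/s; C = (10.70·6.500 + 1.070·117.0)/11.77 = 16.55 mg/L.
After outfall 2: Q = 11.77 + 1.380 = 13.15 m³/s; C = (11.77·16.55 + 1.380·365.0)/13.15 = 53.11 mg/L.
After outfall 3: Q = 13.15 + 1.100 = 14.25 m³/s; C = (13.15·53.11 + 1.100·344.0)/14.25 = 75.57 mg/L.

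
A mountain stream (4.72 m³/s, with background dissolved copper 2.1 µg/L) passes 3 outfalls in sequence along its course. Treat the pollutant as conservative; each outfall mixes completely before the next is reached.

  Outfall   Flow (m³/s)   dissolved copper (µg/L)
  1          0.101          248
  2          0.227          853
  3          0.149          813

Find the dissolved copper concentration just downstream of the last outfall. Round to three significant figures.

67.3 µg/L

Below outfall 1: Q → 4.821 m³/s, C = (4.720·2.100 + 0.1010·248.0)/4.821 = 7.252 µg/L.
Below outfall 2: Q → 5.048 m³/s, C = (4.821·7.252 + 0.2270·853.0)/5.048 = 45.28 µg/L.
Below outfall 3: Q → 5.197 m³/s, C = (5.048·45.28 + 0.1490·813.0)/5.197 = 67.29 µg/L.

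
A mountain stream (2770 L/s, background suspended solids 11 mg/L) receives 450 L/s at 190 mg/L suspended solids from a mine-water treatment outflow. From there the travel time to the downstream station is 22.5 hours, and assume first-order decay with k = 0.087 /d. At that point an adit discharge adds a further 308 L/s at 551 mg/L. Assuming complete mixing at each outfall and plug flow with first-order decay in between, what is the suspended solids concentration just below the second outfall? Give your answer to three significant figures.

Conservation of mass: C = (2770·11.00 + 450.0·190.0) / 3220 = 116000/3220 = 36.02 mg/L; combined flow 3220 L/s.
Applying C = C₀e^(−kt): 36.02 × 0.9217 = 33.19 mg/L.
At the second outfall, C = (3220·33.19 + 308.0·551.0) / (3220 + 308.0) = 78.40 mg/L.

78.4 mg/L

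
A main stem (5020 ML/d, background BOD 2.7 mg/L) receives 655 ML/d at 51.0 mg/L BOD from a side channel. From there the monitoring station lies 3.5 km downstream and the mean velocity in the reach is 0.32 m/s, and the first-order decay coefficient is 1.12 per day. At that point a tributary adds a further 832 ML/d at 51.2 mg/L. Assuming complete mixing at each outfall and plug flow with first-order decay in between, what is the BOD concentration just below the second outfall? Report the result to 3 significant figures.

Mixed concentration C = ΣQC/ΣQ = (5020·2.700 + 655.0·51.00) / 5675 = 46960/5675 = 8.275 mg/L; combined flow 5675 ML/d.
Travel time t = 3.5·1000 / 0.32 = 10940 s = 3.038 h.
After decay, C = 8.275 × e^(−kt) = 8.275 × 0.8678 = 7.181 mg/L.
Second outfall: C = (5675·7.181 + 832.0·51.20)/6507 = 12.81 mg/L.

12.8 mg/L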